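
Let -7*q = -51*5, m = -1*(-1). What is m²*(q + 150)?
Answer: 1305/7 ≈ 186.43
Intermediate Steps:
m = 1
q = 255/7 (q = -(-51)*5/7 = -⅐*(-255) = 255/7 ≈ 36.429)
m²*(q + 150) = 1²*(255/7 + 150) = 1*(1305/7) = 1305/7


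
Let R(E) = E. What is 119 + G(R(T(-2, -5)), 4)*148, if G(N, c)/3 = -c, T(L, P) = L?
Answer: -1657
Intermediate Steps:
G(N, c) = -3*c (G(N, c) = 3*(-c) = -3*c)
119 + G(R(T(-2, -5)), 4)*148 = 119 - 3*4*148 = 119 - 12*148 = 119 - 1776 = -1657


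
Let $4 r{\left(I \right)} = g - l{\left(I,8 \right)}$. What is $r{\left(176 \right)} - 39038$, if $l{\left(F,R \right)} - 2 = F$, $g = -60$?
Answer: $- \frac{78195}{2} \approx -39098.0$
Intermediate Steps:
$l{\left(F,R \right)} = 2 + F$
$r{\left(I \right)} = - \frac{31}{2} - \frac{I}{4}$ ($r{\left(I \right)} = \frac{-60 - \left(2 + I\right)}{4} = \frac{-62 - I}{4} = - \frac{31}{2} - \frac{I}{4}$)
$r{\left(176 \right)} - 39038 = \left(- \frac{31}{2} - 44\right) - 39038 = - \frac{119}{2} - 39038 = - \frac{78195}{2}$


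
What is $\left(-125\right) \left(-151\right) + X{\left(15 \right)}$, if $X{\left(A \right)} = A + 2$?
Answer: $18892$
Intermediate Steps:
$X{\left(A \right)} = 2 + A$
$\left(-125\right) \left(-151\right) + X{\left(15 \right)} = \left(-125\right) \left(-151\right) + \left(2 + 15\right) = 18875 + 17 = 18892$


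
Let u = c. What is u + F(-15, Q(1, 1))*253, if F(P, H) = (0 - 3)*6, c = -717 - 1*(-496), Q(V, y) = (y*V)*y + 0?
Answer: -4775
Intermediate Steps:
Q(V, y) = V*y**2 (Q(V, y) = (V*y)*y + 0 = V*y**2 + 0 = V*y**2)
c = -221 (c = -717 + 496 = -221)
F(P, H) = -18 (F(P, H) = -3*6 = -18)
u = -221
u + F(-15, Q(1, 1))*253 = -221 - 18*253 = -221 - 4554 = -4775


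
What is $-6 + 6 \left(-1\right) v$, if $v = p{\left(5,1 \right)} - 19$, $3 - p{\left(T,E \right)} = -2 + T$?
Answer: $108$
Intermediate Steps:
$p{\left(T,E \right)} = 5 - T$ ($p{\left(T,E \right)} = 3 - \left(-2 + T\right) = 5 - T$)
$v = -19$ ($v = \left(5 - 5\right) - 19 = 0 - 19 = -19$)
$-6 + 6 \left(-1\right) v = -6 + 6 \left(-1\right) \left(-19\right) = -6 - -114 = -6 + 114 = 108$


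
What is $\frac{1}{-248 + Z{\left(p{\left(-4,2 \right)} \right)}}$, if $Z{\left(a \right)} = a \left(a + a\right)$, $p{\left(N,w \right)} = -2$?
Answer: $- \frac{1}{240} \approx -0.0041667$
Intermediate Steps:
$Z{\left(a \right)} = 2 a^{2}$ ($Z{\left(a \right)} = a 2 a = 2 a^{2}$)
$\frac{1}{-248 + Z{\left(p{\left(-4,2 \right)} \right)}} = \frac{1}{-248 + 2 \left(-2\right)^{2}} = \frac{1}{-248 + 2 \cdot 4} = \frac{1}{-248 + 8} = \frac{1}{-240} = - \frac{1}{240}$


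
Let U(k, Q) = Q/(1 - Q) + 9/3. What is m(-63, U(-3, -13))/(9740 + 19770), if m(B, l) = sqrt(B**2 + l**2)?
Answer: sqrt(778765)/413140 ≈ 0.0021360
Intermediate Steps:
U(k, Q) = 3 + Q/(1 - Q) (U(k, Q) = Q/(1 - Q) + 9*(1/3) = Q/(1 - Q) + 3 = 3 + Q/(1 - Q))
m(-63, U(-3, -13))/(9740 + 19770) = sqrt((-63)**2 + ((-3 + 2*(-13))/(-1 - 13))**2)/(9740 + 19770) = sqrt(3969 + ((-3 - 26)/(-14))**2)/29510 = sqrt(3969 + (-1/14*(-29))**2)*(1/29510) = sqrt(3969 + (29/14)**2)*(1/29510) = sqrt(3969 + 841/196)*(1/29510) = sqrt(778765/196)*(1/29510) = (sqrt(778765)/14)*(1/29510) = sqrt(778765)/413140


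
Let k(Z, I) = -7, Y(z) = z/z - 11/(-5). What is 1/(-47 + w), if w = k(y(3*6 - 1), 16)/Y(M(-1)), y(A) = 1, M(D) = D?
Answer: -16/787 ≈ -0.020330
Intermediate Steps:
Y(z) = 16/5 (Y(z) = 1 - 11*(-⅕) = 1 + 11/5 = 16/5)
w = -35/16 (w = -7/16/5 = -7*5/16 = -35/16 ≈ -2.1875)
1/(-47 + w) = 1/(-47 - 35/16) = 1/(-787/16) = -16/787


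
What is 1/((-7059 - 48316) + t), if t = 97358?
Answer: 1/41983 ≈ 2.3819e-5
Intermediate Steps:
1/((-7059 - 48316) + t) = 1/((-7059 - 48316) + 97358) = 1/(-55375 + 97358) = 1/41983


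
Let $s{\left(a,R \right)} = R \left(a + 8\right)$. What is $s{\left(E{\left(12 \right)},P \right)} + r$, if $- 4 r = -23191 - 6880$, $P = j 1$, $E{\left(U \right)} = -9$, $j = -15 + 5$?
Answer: $\frac{30111}{4} \approx 7527.8$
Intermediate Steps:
$j = -10$
$P = -10$ ($P = \left(-10\right) 1 = -10$)
$r = \frac{30071}{4}$ ($r = - \frac{-23191 - 6880}{4} = \left(- \frac{1}{4}\right) \left(-30071\right) = \frac{30071}{4} \approx 7517.8$)
$s{\left(a,R \right)} = R \left(8 + a\right)$
$s{\left(E{\left(12 \right)},P \right)} + r = - 10 \left(8 - 9\right) + \frac{30071}{4} = \left(-10\right) \left(-1\right) + \frac{30071}{4} = 10 + \frac{30071}{4} = \frac{30111}{4}$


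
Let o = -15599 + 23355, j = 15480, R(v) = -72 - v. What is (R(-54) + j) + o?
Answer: 23218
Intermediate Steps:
o = 7756
(R(-54) + j) + o = ((-72 - 1*(-54)) + 15480) + 7756 = ((-72 + 54) + 15480) + 7756 = (-18 + 15480) + 7756 = 15462 + 7756 = 23218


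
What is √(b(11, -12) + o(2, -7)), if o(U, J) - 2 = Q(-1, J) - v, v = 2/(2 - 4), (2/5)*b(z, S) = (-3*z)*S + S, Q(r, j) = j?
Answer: 2*√239 ≈ 30.919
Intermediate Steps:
b(z, S) = 5*S/2 - 15*S*z/2 (b(z, S) = 5*((-3*z)*S + S)/2 = 5*(-3*S*z + S)/2 = 5*(S - 3*S*z)/2 = 5*S/2 - 15*S*z/2)
v = -1 (v = 2/(-2) = 2*(-½) = -1)
o(U, J) = 3 + J (o(U, J) = 2 + (J - 1*(-1)) = 2 + (J + 1) = 2 + (1 + J) = 3 + J)
√(b(11, -12) + o(2, -7)) = √((5/2)*(-12)*(1 - 3*11) + (3 - 7)) = √((5/2)*(-12)*(1 - 33) - 4) = √((5/2)*(-12)*(-32) - 4) = √(960 - 4) = √956 = 2*√239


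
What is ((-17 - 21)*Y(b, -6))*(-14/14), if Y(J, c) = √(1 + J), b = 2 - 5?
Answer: 38*I*√2 ≈ 53.74*I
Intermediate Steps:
b = -3
((-17 - 21)*Y(b, -6))*(-14/14) = ((-17 - 21)*√(1 - 3))*(-14/14) = (-38*I*√2)*(-14*1/14) = -38*I*√2*(-1) = 38*I*√2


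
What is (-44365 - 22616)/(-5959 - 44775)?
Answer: 66981/50734 ≈ 1.3202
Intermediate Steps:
(-44365 - 22616)/(-5959 - 44775) = -66981/(-50734) = -66981*(-1/50734) = 66981/50734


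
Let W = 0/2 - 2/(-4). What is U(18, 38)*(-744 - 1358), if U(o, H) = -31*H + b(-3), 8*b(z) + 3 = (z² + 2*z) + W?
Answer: 19808197/8 ≈ 2.4760e+6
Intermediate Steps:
W = ½ (W = 0*(½) - 2*(-¼) = 0 + ½ = ½ ≈ 0.50000)
b(z) = -5/16 + z/4 + z²/8 (b(z) = -3/8 + ((z² + 2*z) + ½)/8 = -3/8 + (½ + z² + 2*z)/8 = -3/8 + (1/16 + z/4 + z²/8) = -5/16 + z/4 + z²/8)
U(o, H) = 1/16 - 31*H (U(o, H) = -31*H + (-5/16 + (¼)*(-3) + (⅛)*(-3)²) = -31*H + (-5/16 - ¾ + (⅛)*9) = -31*H + (-5/16 - ¾ + 9/8) = -31*H + 1/16 = 1/16 - 31*H)
U(18, 38)*(-744 - 1358) = (1/16 - 31*38)*(-744 - 1358) = (1/16 - 1178)*(-2102) = -18847/16*(-2102) = 19808197/8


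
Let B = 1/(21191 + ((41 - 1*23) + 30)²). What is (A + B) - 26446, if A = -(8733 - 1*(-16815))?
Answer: -1221599029/23495 ≈ -51994.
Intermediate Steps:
A = -25548 (A = -(8733 + 16815) = -1*25548 = -25548)
B = 1/23495 (B = 1/(21191 + ((41 - 23) + 30)²) = 1/(21191 + (18 + 30)²) = 1/(21191 + 48²) = 1/(21191 + 2304) = 1/23495 ≈ 4.2562e-5)
(A + B) - 26446 = (-25548 + 1/23495) - 26446 = -600250259/23495 - 26446 = -1221599029/23495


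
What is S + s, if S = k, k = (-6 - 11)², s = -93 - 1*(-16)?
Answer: 212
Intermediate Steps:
s = -77 (s = -93 + 16 = -77)
k = 289 (k = (-17)² = 289)
S = 289
S + s = 289 - 77 = 212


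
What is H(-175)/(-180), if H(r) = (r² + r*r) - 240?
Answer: -6101/18 ≈ -338.94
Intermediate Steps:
H(r) = -240 + 2*r² (H(r) = (r² + r²) - 240 = 2*r² - 240 = -240 + 2*r²)
H(-175)/(-180) = (-240 + 2*(-175)²)/(-180) = (-240 + 2*30625)*(-1/180) = (-240 + 61250)*(-1/180) = 61010*(-1/180) = -6101/18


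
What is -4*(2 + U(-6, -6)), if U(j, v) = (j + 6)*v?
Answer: -8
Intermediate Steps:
U(j, v) = v*(6 + j) (U(j, v) = (6 + j)*v = v*(6 + j))
-4*(2 + U(-6, -6)) = -4*(2 - 6*(6 - 6)) = -4*(2 - 6*0) = -4*(2 + 0) = -4*2 = -8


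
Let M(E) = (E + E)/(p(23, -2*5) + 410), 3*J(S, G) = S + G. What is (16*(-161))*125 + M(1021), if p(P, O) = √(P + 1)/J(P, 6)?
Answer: -11380260636495/35342971 - 88827*√6/35342971 ≈ -3.2200e+5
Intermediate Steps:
J(S, G) = G/3 + S/3 (J(S, G) = (S + G)/3 = (G + S)/3 = G/3 + S/3)
p(P, O) = √(1 + P)/(2 + P/3) (p(P, O) = √(P + 1)/((⅓)*6 + P/3) = √(1 + P)/(2 + P/3))
M(E) = 2*E/(410 + 6*√6/29) (M(E) = (E + E)/(3*√(1 + 23)/(6 + 23) + 410) = (2*E)/(3*√24/29 + 410) = (2*E)/(3*(2*√6)*(1/29) + 410) = (2*E)/(6*√6/29 + 410) = (2*E)/(410 + 6*√6/29) = 2*E/(410 + 6*√6/29))
(16*(-161))*125 + M(1021) = (16*(-161))*125 + ((172405/35342971)*1021 - 87/35342971*1021*√6) = -2576*125 + (176025505/35342971 - 88827*√6/35342971) = -322000 + (176025505/35342971 - 88827*√6/35342971) = -11380260636495/35342971 - 88827*√6/35342971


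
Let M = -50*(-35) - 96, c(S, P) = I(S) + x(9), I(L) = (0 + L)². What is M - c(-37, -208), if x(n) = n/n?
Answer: 284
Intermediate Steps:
x(n) = 1
I(L) = L²
c(S, P) = 1 + S² (c(S, P) = S² + 1 = 1 + S²)
M = 1654 (M = 1750 - 96 = 1654)
M - c(-37, -208) = 1654 - (1 + (-37)²) = 1654 - (1 + 1369) = 1654 - 1*1370 = 1654 - 1370 = 284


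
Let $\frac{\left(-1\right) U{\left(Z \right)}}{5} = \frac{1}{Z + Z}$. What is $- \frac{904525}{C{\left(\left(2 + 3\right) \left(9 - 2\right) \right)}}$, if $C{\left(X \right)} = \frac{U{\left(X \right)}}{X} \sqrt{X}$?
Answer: $12663350 \sqrt{35} \approx 7.4917 \cdot 10^{7}$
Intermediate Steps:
$U{\left(Z \right)} = - \frac{5}{2 Z}$ ($U{\left(Z \right)} = - \frac{5}{Z + Z} = - \frac{5}{2 Z}$)
$C{\left(X \right)} = - \frac{5}{2 X^{\frac{3}{2}}}$ ($C{\left(X \right)} = \frac{\left(- \frac{5}{2}\right) \frac{1}{X}}{X} \sqrt{X} = - \frac{5}{2 X^{2}} \sqrt{X} = - \frac{5}{2 X^{\frac{3}{2}}}$)
$- \frac{904525}{C{\left(\left(2 + 3\right) \left(9 - 2\right) \right)}} = - \frac{904525}{\left(- \frac{5}{2}\right) \frac{1}{\left(2 + 3\right)^{\frac{3}{2}} \left(9 - 2\right)^{\frac{3}{2}}}} = - \frac{904525}{\left(- \frac{5}{2}\right) \frac{1}{35 \sqrt{35}}} = - \frac{904525}{\left(- \frac{5}{2}\right) \frac{\sqrt{35}}{1225}} = - \frac{904525}{\left(- \frac{1}{490}\right) \sqrt{35}} = - 904525 \left(- 14 \sqrt{35}\right) = 12663350 \sqrt{35}$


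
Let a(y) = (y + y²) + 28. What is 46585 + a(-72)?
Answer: 51725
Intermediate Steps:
a(y) = 28 + y + y²
46585 + a(-72) = 46585 + (28 - 72 + (-72)²) = 46585 + (28 - 72 + 5184) = 46585 + 5140 = 51725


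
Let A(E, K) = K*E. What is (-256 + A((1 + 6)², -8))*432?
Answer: -279936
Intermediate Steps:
A(E, K) = E*K
(-256 + A((1 + 6)², -8))*432 = (-256 + (1 + 6)²*(-8))*432 = (-256 + 7²*(-8))*432 = (-256 + 49*(-8))*432 = (-256 - 392)*432 = -648*432 = -279936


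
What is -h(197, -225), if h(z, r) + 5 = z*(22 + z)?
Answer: -43138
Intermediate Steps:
h(z, r) = -5 + z*(22 + z)
-h(197, -225) = -(-5 + 197² + 22*197) = -(-5 + 38809 + 4334) = -1*43138 = -43138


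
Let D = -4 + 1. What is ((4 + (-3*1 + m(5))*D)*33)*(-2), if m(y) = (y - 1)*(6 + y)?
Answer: 7854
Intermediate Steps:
m(y) = (-1 + y)*(6 + y)
D = -3
((4 + (-3*1 + m(5))*D)*33)*(-2) = ((4 + (-3*1 + (-6 + 5² + 5*5))*(-3))*33)*(-2) = ((4 + (-3 + (-6 + 25 + 25))*(-3))*33)*(-2) = ((4 + (-3 + 44)*(-3))*33)*(-2) = ((4 + 41*(-3))*33)*(-2) = ((4 - 123)*33)*(-2) = -119*33*(-2) = -3927*(-2) = 7854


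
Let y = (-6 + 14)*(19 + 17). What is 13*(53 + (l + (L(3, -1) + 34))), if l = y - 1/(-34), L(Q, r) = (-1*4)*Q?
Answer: 160459/34 ≈ 4719.4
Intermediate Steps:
L(Q, r) = -4*Q
y = 288 (y = 8*36 = 288)
l = 9793/34 (l = 288 - 1/(-34) = 288 - 1*(-1/34) = 288 + 1/34 = 9793/34 ≈ 288.03)
13*(53 + (l + (L(3, -1) + 34))) = 13*(53 + (9793/34 + (-4*3 + 34))) = 13*(53 + (9793/34 + (-12 + 34))) = 13*(53 + (9793/34 + 22)) = 13*(53 + 10541/34) = 13*(12343/34) = 160459/34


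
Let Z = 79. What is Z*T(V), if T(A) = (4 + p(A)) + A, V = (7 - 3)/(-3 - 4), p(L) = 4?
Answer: 4108/7 ≈ 586.86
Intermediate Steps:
V = -4/7 (V = 4/(-7) = 4*(-⅐) = -4/7 ≈ -0.57143)
T(A) = 8 + A (T(A) = (4 + 4) + A = 8 + A)
Z*T(V) = 79*(8 - 4/7) = 79*(52/7) = 4108/7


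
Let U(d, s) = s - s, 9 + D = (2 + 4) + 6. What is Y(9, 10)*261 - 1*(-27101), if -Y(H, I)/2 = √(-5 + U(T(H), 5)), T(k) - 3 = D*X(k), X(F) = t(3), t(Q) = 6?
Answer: 27101 - 522*I*√5 ≈ 27101.0 - 1167.2*I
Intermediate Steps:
D = 3 (D = -9 + ((2 + 4) + 6) = -9 + (6 + 6) = -9 + 12 = 3)
X(F) = 6
T(k) = 21 (T(k) = 3 + 3*6 = 3 + 18 = 21)
U(d, s) = 0
Y(H, I) = -2*I*√5 (Y(H, I) = -2*√(-5 + 0) = -2*I*√5)
Y(9, 10)*261 - 1*(-27101) = -2*I*√5*261 - 1*(-27101) = -522*I*√5 + 27101 = 27101 - 522*I*√5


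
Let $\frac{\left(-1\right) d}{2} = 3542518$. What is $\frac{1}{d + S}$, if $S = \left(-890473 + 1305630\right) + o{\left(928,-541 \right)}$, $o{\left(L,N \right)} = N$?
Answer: $- \frac{1}{6670420} \approx -1.4992 \cdot 10^{-7}$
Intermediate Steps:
$d = -7085036$ ($d = \left(-2\right) 3542518 = -7085036$)
$S = 414616$ ($S = \left(-890473 + 1305630\right) - 541 = 415157 - 541 = 414616$)
$\frac{1}{d + S} = \frac{1}{-7085036 + 414616} = \frac{1}{-6670420} = - \frac{1}{6670420}$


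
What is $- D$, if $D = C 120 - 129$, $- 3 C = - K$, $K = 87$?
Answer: $-3351$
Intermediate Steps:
$C = 29$ ($C = - \frac{\left(-1\right) 87}{3} = \left(- \frac{1}{3}\right) \left(-87\right) = 29$)
$D = 3351$ ($D = 29 \cdot 120 - 129 = 3480 - 129 = 3351$)
$- D = \left(-1\right) 3351 = -3351$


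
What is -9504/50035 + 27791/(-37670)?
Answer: -349707673/376963690 ≈ -0.92770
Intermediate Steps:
-9504/50035 + 27791/(-37670) = -9504*1/50035 + 27791*(-1/37670) = -9504/50035 - 27791/37670 = -349707673/376963690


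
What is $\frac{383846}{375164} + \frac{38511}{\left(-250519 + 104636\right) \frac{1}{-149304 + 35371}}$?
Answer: $\frac{823076618114075}{27365024906} \approx 30078.0$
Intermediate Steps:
$\frac{383846}{375164} + \frac{38511}{\left(-250519 + 104636\right) \frac{1}{-149304 + 35371}} = 383846 \cdot \frac{1}{375164} + \frac{38511}{\left(-145883\right) \frac{1}{-113933}} = \frac{191923}{187582} + \frac{38511}{\left(-145883\right) \left(- \frac{1}{113933}\right)} = \frac{191923}{187582} + \frac{38511}{\frac{145883}{113933}} = \frac{191923}{187582} + 38511 \cdot \frac{113933}{145883} = \frac{191923}{187582} + \frac{4387673763}{145883} = \frac{823076618114075}{27365024906}$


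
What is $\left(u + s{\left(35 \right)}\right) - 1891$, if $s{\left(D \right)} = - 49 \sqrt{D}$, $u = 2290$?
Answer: $399 - 49 \sqrt{35} \approx 109.11$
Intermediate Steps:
$\left(u + s{\left(35 \right)}\right) - 1891 = \left(2290 - 49 \sqrt{35}\right) - 1891 = 399 - 49 \sqrt{35}$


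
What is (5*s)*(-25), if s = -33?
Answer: 4125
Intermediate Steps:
(5*s)*(-25) = (5*(-33))*(-25) = -165*(-25) = 4125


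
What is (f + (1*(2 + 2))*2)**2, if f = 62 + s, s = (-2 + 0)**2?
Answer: 5476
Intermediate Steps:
s = 4 (s = (-2)**2 = 4)
f = 66 (f = 62 + 4 = 66)
(f + (1*(2 + 2))*2)**2 = (66 + (1*(2 + 2))*2)**2 = (66 + (1*4)*2)**2 = (66 + 4*2)**2 = (66 + 8)**2 = 74**2 = 5476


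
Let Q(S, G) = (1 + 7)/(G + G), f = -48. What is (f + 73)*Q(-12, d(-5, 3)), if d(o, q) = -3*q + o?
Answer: -50/7 ≈ -7.1429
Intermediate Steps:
d(o, q) = o - 3*q
Q(S, G) = 4/G (Q(S, G) = 8/((2*G)) = 8*(1/(2*G)) = 4/G)
(f + 73)*Q(-12, d(-5, 3)) = (-48 + 73)*(4/(-5 - 3*3)) = 25*(4/(-5 - 9)) = 25*(4/(-14)) = 25*(4*(-1/14)) = 25*(-2/7) = -50/7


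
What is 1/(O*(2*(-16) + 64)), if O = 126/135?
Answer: 15/448 ≈ 0.033482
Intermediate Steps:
O = 14/15 (O = 126*(1/135) = 14/15 ≈ 0.93333)
1/(O*(2*(-16) + 64)) = 1/(14*(2*(-16) + 64)/15) = 1/(14*(-32 + 64)/15) = 1/((14/15)*32) = 1/(448/15) = 15/448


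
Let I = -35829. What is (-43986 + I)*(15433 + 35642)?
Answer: -4076551125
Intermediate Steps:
(-43986 + I)*(15433 + 35642) = (-43986 - 35829)*(15433 + 35642) = -79815*51075 = -4076551125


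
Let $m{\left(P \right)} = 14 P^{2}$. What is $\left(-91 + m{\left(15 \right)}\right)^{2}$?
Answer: $9357481$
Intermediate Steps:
$\left(-91 + m{\left(15 \right)}\right)^{2} = \left(-91 + 14 \cdot 15^{2}\right)^{2} = \left(-91 + 14 \cdot 225\right)^{2} = \left(-91 + 3150\right)^{2} = 3059^{2} = 9357481$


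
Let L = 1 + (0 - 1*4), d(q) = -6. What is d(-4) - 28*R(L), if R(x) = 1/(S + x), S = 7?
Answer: -13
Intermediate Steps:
L = -3 (L = 1 + (0 - 4) = 1 - 4 = -3)
R(x) = 1/(7 + x)
d(-4) - 28*R(L) = -6 - 28/(7 - 3) = -6 - 28/4 = -6 - 28*¼ = -6 - 7 = -13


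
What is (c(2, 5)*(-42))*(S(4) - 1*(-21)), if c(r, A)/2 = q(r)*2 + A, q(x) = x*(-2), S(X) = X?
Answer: 6300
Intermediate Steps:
q(x) = -2*x
c(r, A) = -8*r + 2*A (c(r, A) = 2*(-2*r*2 + A) = 2*(-4*r + A) = 2*(A - 4*r) = -8*r + 2*A)
(c(2, 5)*(-42))*(S(4) - 1*(-21)) = ((-8*2 + 2*5)*(-42))*(4 - 1*(-21)) = ((-16 + 10)*(-42))*(4 + 21) = -6*(-42)*25 = 252*25 = 6300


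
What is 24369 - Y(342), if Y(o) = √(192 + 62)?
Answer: 24369 - √254 ≈ 24353.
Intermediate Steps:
Y(o) = √254
24369 - Y(342) = 24369 - √254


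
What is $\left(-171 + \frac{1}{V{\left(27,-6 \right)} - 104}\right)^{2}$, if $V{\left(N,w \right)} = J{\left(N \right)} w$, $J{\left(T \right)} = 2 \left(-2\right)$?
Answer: $\frac{187169761}{6400} \approx 29245.0$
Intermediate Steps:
$J{\left(T \right)} = -4$
$V{\left(N,w \right)} = - 4 w$
$\left(-171 + \frac{1}{V{\left(27,-6 \right)} - 104}\right)^{2} = \left(-171 + \frac{1}{\left(-4\right) \left(-6\right) - 104}\right)^{2} = \left(-171 + \frac{1}{24 - 104}\right)^{2} = \left(-171 + \frac{1}{-80}\right)^{2} = \left(-171 - \frac{1}{80}\right)^{2} = \left(- \frac{13681}{80}\right)^{2} = \frac{187169761}{6400}$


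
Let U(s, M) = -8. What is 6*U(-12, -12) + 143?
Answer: 95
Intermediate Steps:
6*U(-12, -12) + 143 = 6*(-8) + 143 = -48 + 143 = 95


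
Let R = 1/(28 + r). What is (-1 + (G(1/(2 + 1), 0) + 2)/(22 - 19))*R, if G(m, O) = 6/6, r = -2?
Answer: 0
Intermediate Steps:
G(m, O) = 1 (G(m, O) = 6*(⅙) = 1)
R = 1/26 (R = 1/(28 - 2) = 1/26 ≈ 0.038462)
(-1 + (G(1/(2 + 1), 0) + 2)/(22 - 19))*R = (-1 + (1 + 2)/(22 - 19))*(1/26) = (-1 + 3/3)*(1/26) = (-1 + 3*(⅓))*(1/26) = (-1 + 1)*(1/26) = 0*(1/26) = 0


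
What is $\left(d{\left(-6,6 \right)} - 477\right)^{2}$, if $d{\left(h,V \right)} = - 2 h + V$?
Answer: $210681$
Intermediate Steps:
$d{\left(h,V \right)} = V - 2 h$
$\left(d{\left(-6,6 \right)} - 477\right)^{2} = \left(\left(6 - -12\right) - 477\right)^{2} = \left(\left(6 + 12\right) - 477\right)^{2} = \left(18 - 477\right)^{2} = \left(-459\right)^{2} = 210681$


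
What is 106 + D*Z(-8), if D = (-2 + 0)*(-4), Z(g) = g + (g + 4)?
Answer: 10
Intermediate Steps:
Z(g) = 4 + 2*g (Z(g) = g + (4 + g) = 4 + 2*g)
D = 8 (D = -2*(-4) = 8)
106 + D*Z(-8) = 106 + 8*(4 + 2*(-8)) = 106 + 8*(4 - 16) = 106 + 8*(-12) = 106 - 96 = 10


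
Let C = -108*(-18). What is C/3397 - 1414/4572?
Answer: 2042305/7765542 ≈ 0.26300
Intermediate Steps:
C = 1944
C/3397 - 1414/4572 = 1944/3397 - 1414/4572 = 1944*(1/3397) - 1414*1/4572 = 1944/3397 - 707/2286 = 2042305/7765542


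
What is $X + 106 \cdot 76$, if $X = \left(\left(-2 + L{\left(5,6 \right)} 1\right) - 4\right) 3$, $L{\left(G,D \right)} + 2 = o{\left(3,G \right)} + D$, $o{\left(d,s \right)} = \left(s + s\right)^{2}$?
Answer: $8350$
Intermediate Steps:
$o{\left(d,s \right)} = 4 s^{2}$ ($o{\left(d,s \right)} = \left(2 s\right)^{2} = 4 s^{2}$)
$L{\left(G,D \right)} = -2 + D + 4 G^{2}$ ($L{\left(G,D \right)} = -2 + \left(4 G^{2} + D\right) = -2 + \left(D + 4 G^{2}\right) = -2 + D + 4 G^{2}$)
$X = 294$ ($X = \left(\left(-2 + \left(-2 + 6 + 4 \cdot 5^{2}\right) 1\right) - 4\right) 3 = \left(\left(-2 + \left(-2 + 6 + 4 \cdot 25\right) 1\right) - 4\right) 3 = \left(\left(-2 + \left(-2 + 6 + 100\right) 1\right) - 4\right) 3 = \left(\left(-2 + 104 \cdot 1\right) - 4\right) 3 = \left(\left(-2 + 104\right) - 4\right) 3 = \left(102 - 4\right) 3 = 98 \cdot 3 = 294$)
$X + 106 \cdot 76 = 294 + 106 \cdot 76 = 294 + 8056 = 8350$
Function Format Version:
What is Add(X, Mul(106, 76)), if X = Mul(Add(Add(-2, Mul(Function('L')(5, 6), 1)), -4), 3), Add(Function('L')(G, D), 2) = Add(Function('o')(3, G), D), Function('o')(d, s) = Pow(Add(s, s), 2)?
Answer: 8350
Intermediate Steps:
Function('o')(d, s) = Mul(4, Pow(s, 2)) (Function('o')(d, s) = Pow(Mul(2, s), 2) = Mul(4, Pow(s, 2)))
Function('L')(G, D) = Add(-2, D, Mul(4, Pow(G, 2))) (Function('L')(G, D) = Add(-2, Add(Mul(4, Pow(G, 2)), D)) = Add(-2, Add(D, Mul(4, Pow(G, 2)))) = Add(-2, D, Mul(4, Pow(G, 2))))
X = 294 (X = Mul(Add(Add(-2, Mul(Add(-2, 6, Mul(4, Pow(5, 2))), 1)), -4), 3) = Mul(Add(Add(-2, Mul(Add(-2, 6, Mul(4, 25)), 1)), -4), 3) = Mul(Add(Add(-2, Mul(Add(-2, 6, 100), 1)), -4), 3) = Mul(Add(Add(-2, Mul(104, 1)), -4), 3) = Mul(Add(Add(-2, 104), -4), 3) = Mul(Add(102, -4), 3) = Mul(98, 3) = 294)
Add(X, Mul(106, 76)) = Add(294, Mul(106, 76)) = Add(294, 8056) = 8350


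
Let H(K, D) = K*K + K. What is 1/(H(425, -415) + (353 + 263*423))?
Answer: 1/292652 ≈ 3.4170e-6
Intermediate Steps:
H(K, D) = K + K² (H(K, D) = K² + K = K + K²)
1/(H(425, -415) + (353 + 263*423)) = 1/(425*(1 + 425) + (353 + 263*423)) = 1/(425*426 + (353 + 111249)) = 1/(181050 + 111602) = 1/292652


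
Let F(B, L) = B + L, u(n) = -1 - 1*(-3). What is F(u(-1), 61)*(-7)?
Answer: -441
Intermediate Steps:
u(n) = 2 (u(n) = -1 + 3 = 2)
F(u(-1), 61)*(-7) = (2 + 61)*(-7) = 63*(-7) = -441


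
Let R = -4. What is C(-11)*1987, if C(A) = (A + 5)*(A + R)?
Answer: 178830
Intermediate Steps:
C(A) = (-4 + A)*(5 + A) (C(A) = (A + 5)*(A - 4) = (5 + A)*(-4 + A) = (-4 + A)*(5 + A))
C(-11)*1987 = (-20 - 11 + (-11)²)*1987 = (-20 - 11 + 121)*1987 = 90*1987 = 178830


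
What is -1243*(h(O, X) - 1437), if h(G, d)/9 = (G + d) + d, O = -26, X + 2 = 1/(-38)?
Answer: 40325406/19 ≈ 2.1224e+6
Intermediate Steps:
X = -77/38 (X = -2 + 1/(-38) = -2 - 1/38 = -77/38 ≈ -2.0263)
h(G, d) = 9*G + 18*d (h(G, d) = 9*((G + d) + d) = 9*(G + 2*d) = 9*G + 18*d)
-1243*(h(O, X) - 1437) = -1243*((9*(-26) + 18*(-77/38)) - 1437) = -1243*((-234 - 693/19) - 1437) = -1243*(-5139/19 - 1437) = -1243*(-32442/19) = 40325406/19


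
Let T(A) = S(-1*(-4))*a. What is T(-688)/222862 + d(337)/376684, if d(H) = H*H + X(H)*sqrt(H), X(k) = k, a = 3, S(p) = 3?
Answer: 12656802317/41974274804 + 337*sqrt(337)/376684 ≈ 0.31796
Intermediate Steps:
T(A) = 9 (T(A) = 3*3 = 9)
d(H) = H**2 + H**(3/2) (d(H) = H*H + H*sqrt(H) = H**2 + H**(3/2))
T(-688)/222862 + d(337)/376684 = 9/222862 + (337**2 + 337**(3/2))/376684 = 9*(1/222862) + (113569 + 337*sqrt(337))*(1/376684) = 9/222862 + (113569/376684 + 337*sqrt(337)/376684) = 12656802317/41974274804 + 337*sqrt(337)/376684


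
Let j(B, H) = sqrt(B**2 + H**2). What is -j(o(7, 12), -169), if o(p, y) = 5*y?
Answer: -sqrt(32161) ≈ -179.33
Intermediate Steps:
-j(o(7, 12), -169) = -sqrt((5*12)**2 + (-169)**2) = -sqrt(60**2 + 28561) = -sqrt(3600 + 28561) = -sqrt(32161)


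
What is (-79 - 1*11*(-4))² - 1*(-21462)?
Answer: 22687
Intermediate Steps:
(-79 - 1*11*(-4))² - 1*(-21462) = (-79 - 11*(-4))² + 21462 = (-79 + 44)² + 21462 = (-35)² + 21462 = 1225 + 21462 = 22687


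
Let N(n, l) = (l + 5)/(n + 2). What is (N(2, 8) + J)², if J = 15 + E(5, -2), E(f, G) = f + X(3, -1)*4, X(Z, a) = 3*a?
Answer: 2025/16 ≈ 126.56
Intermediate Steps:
E(f, G) = -12 + f (E(f, G) = f + (3*(-1))*4 = f - 3*4 = f - 12 = -12 + f)
N(n, l) = (5 + l)/(2 + n)
J = 8 (J = 15 + (-12 + 5) = 15 - 7 = 8)
(N(2, 8) + J)² = ((5 + 8)/(2 + 2) + 8)² = (13/4 + 8)² = (45/4)² = 2025/16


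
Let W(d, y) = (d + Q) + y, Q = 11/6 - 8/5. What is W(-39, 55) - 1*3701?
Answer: -110543/30 ≈ -3684.8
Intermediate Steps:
Q = 7/30 (Q = 11*(⅙) - 8*⅕ = 11/6 - 8/5 = 7/30 ≈ 0.23333)
W(d, y) = 7/30 + d + y (W(d, y) = (d + 7/30) + y = (7/30 + d) + y = 7/30 + d + y)
W(-39, 55) - 1*3701 = (7/30 - 39 + 55) - 1*3701 = 487/30 - 3701 = -110543/30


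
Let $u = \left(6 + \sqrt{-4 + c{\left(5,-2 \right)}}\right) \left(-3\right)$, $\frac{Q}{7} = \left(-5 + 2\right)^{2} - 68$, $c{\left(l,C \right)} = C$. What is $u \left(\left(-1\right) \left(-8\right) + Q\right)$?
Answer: $7290 + 1215 i \sqrt{6} \approx 7290.0 + 2976.1 i$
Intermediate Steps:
$Q = -413$ ($Q = 7 \left(\left(-5 + 2\right)^{2} - 68\right) = 7 \left(\left(-3\right)^{2} - 68\right) = 7 \left(9 - 68\right) = 7 \left(-59\right) = -413$)
$u = -18 - 3 i \sqrt{6}$ ($u = \left(6 + \sqrt{-4 - 2}\right) \left(-3\right) = \left(6 + \sqrt{-6}\right) \left(-3\right) = \left(6 + i \sqrt{6}\right) \left(-3\right) = -18 - 3 i \sqrt{6} \approx -18.0 - 7.3485 i$)
$u \left(\left(-1\right) \left(-8\right) + Q\right) = \left(-18 - 3 i \sqrt{6}\right) \left(\left(-1\right) \left(-8\right) - 413\right) = \left(-18 - 3 i \sqrt{6}\right) \left(8 - 413\right) = \left(-18 - 3 i \sqrt{6}\right) \left(-405\right) = 7290 + 1215 i \sqrt{6}$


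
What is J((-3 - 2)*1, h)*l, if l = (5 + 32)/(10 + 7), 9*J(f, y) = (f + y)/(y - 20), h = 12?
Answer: -259/1224 ≈ -0.21160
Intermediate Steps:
J(f, y) = (f + y)/(9*(-20 + y)) (J(f, y) = ((f + y)/(y - 20))/9 = ((f + y)/(-20 + y))/9 = (f + y)/(9*(-20 + y)))
l = 37/17 ≈ 2.1765
J((-3 - 2)*1, h)*l = (((-3 - 2)*1 + 12)/(9*(-20 + 12)))*(37/17) = ((⅑)*(-5*1 + 12)/(-8))*(37/17) = ((⅑)*(-⅛)*(-5 + 12))*(37/17) = ((⅑)*(-⅛)*7)*(37/17) = -7/72*37/17 = -259/1224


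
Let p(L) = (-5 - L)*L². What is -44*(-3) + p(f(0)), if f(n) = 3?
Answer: 60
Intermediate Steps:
p(L) = L²*(-5 - L)
-44*(-3) + p(f(0)) = -44*(-3) + 3²*(-5 - 1*3) = 132 + 9*(-5 - 3) = 132 + 9*(-8) = 132 - 72 = 60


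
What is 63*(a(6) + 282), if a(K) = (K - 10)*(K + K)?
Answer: 14742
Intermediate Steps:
a(K) = 2*K*(-10 + K) (a(K) = (-10 + K)*(2*K) = 2*K*(-10 + K))
63*(a(6) + 282) = 63*(2*6*(-10 + 6) + 282) = 63*(2*6*(-4) + 282) = 63*(-48 + 282) = 63*234 = 14742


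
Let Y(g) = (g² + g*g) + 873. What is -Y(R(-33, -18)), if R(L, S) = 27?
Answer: -2331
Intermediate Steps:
Y(g) = 873 + 2*g² (Y(g) = (g² + g²) + 873 = 2*g² + 873 = 873 + 2*g²)
-Y(R(-33, -18)) = -(873 + 2*27²) = -(873 + 2*729) = -(873 + 1458) = -1*2331 = -2331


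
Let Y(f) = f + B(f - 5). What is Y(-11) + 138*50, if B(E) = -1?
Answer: 6888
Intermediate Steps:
Y(f) = -1 + f (Y(f) = f - 1 = -1 + f)
Y(-11) + 138*50 = (-1 - 11) + 138*50 = -12 + 6900 = 6888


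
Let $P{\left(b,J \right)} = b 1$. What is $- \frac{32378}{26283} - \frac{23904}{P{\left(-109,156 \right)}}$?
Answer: $\frac{624739630}{2864847} \approx 218.07$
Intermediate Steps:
$P{\left(b,J \right)} = b$
$- \frac{32378}{26283} - \frac{23904}{P{\left(-109,156 \right)}} = - \frac{32378}{26283} - \frac{23904}{-109} = \left(-32378\right) \frac{1}{26283} - - \frac{23904}{109} = - \frac{32378}{26283} + \frac{23904}{109} = \frac{624739630}{2864847}$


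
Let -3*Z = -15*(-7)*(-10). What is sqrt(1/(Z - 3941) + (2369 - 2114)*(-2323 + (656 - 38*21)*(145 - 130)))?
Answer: 13*I*sqrt(9627077586)/1197 ≈ 1065.6*I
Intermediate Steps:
Z = 350 (Z = -(-15*(-7))*(-10)/3 = -35*(-10) = -1/3*(-1050) = 350)
sqrt(1/(Z - 3941) + (2369 - 2114)*(-2323 + (656 - 38*21)*(145 - 130))) = sqrt(1/(350 - 3941) + (2369 - 2114)*(-2323 + (656 - 38*21)*(145 - 130))) = sqrt(1/(-3591) + 255*(-2323 + (656 - 798)*15)) = sqrt(-1/3591 + 255*(-2323 - 142*15)) = sqrt(-1/3591 + 255*(-2323 - 2130)) = sqrt(-1/3591 + 255*(-4453)) = sqrt(-1/3591 - 1135515) = sqrt(-4077634366/3591) = 13*I*sqrt(9627077586)/1197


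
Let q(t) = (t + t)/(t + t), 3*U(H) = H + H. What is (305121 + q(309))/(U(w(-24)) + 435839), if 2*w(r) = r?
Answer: 305122/435831 ≈ 0.70009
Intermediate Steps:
w(r) = r/2
U(H) = 2*H/3 (U(H) = (H + H)/3 = (2*H)/3 = 2*H/3)
q(t) = 1 (q(t) = (2*t)/((2*t)) = (2*t)*(1/(2*t)) = 1)
(305121 + q(309))/(U(w(-24)) + 435839) = (305121 + 1)/(2*((½)*(-24))/3 + 435839) = 305122/((⅔)*(-12) + 435839) = 305122/(-8 + 435839) = 305122/435831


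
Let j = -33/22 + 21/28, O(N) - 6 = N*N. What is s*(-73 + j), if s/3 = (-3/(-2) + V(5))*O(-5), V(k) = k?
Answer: -356655/8 ≈ -44582.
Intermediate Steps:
O(N) = 6 + N**2 (O(N) = 6 + N*N = 6 + N**2)
j = -3/4 (j = -33*1/22 + 21*(1/28) = -3/2 + 3/4 = -3/4 ≈ -0.75000)
s = 1209/2 (s = 3*((-3/(-2) + 5)*(6 + (-5)**2)) = 3*((-3*(-1/2) + 5)*(6 + 25)) = 3*((3/2 + 5)*31) = 3*((13/2)*31) = 3*(403/2) = 1209/2 ≈ 604.50)
s*(-73 + j) = 1209*(-73 - 3/4)/2 = (1209/2)*(-295/4) = -356655/8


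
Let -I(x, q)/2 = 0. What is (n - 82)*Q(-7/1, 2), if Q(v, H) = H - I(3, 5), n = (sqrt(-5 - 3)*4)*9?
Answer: -164 + 144*I*sqrt(2) ≈ -164.0 + 203.65*I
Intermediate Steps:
I(x, q) = 0 (I(x, q) = -2*0 = 0)
n = 72*I*sqrt(2) (n = (sqrt(-8)*4)*9 = ((2*I*sqrt(2))*4)*9 = (8*I*sqrt(2))*9 = 72*I*sqrt(2) ≈ 101.82*I)
Q(v, H) = H (Q(v, H) = H - 1*0 = H + 0 = H)
(n - 82)*Q(-7/1, 2) = (72*I*sqrt(2) - 82)*2 = (-82 + 72*I*sqrt(2))*2 = -164 + 144*I*sqrt(2)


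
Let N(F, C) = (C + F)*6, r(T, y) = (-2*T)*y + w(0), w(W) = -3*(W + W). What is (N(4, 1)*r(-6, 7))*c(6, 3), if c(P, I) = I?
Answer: 7560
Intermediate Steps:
w(W) = -6*W
r(T, y) = -2*T*y (r(T, y) = (-2*T)*y - 6*0 = -2*T*y + 0 = -2*T*y)
N(F, C) = 6*C + 6*F
(N(4, 1)*r(-6, 7))*c(6, 3) = ((6*1 + 6*4)*(-2*(-6)*7))*3 = ((6 + 24)*84)*3 = (30*84)*3 = 2520*3 = 7560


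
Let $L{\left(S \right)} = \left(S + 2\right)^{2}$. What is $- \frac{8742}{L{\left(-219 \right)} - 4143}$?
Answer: $- \frac{4371}{21473} \approx -0.20356$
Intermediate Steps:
$L{\left(S \right)} = \left(2 + S\right)^{2}$
$- \frac{8742}{L{\left(-219 \right)} - 4143} = - \frac{8742}{\left(2 - 219\right)^{2} - 4143} = - \frac{8742}{\left(-217\right)^{2} - 4143} = - \frac{8742}{47089 - 4143} = - \frac{8742}{42946} = \left(-8742\right) \frac{1}{42946} = - \frac{4371}{21473}$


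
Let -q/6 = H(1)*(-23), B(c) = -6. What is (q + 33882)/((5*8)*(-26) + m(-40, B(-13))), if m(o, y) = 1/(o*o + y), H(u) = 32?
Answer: -61047012/1657759 ≈ -36.825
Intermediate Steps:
m(o, y) = 1/(y + o²) (m(o, y) = 1/(o² + y) = 1/(y + o²))
q = 4416 (q = -192*(-23) = -6*(-736) = 4416)
(q + 33882)/((5*8)*(-26) + m(-40, B(-13))) = (4416 + 33882)/((5*8)*(-26) + 1/(-6 + (-40)²)) = 38298/(40*(-26) + 1/(-6 + 1600)) = 38298/(-1040 + 1/1594) = 38298/(-1657759/1594) = 38298*(-1594/1657759) = -61047012/1657759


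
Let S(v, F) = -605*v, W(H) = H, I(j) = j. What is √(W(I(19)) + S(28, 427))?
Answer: I*√16921 ≈ 130.08*I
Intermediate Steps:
√(W(I(19)) + S(28, 427)) = √(19 - 605*28) = √(19 - 16940) = √(-16921) = I*√16921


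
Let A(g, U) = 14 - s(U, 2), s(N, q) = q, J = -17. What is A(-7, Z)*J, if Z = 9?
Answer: -204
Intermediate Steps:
A(g, U) = 12 (A(g, U) = 14 - 1*2 = 14 - 2 = 12)
A(-7, Z)*J = 12*(-17) = -204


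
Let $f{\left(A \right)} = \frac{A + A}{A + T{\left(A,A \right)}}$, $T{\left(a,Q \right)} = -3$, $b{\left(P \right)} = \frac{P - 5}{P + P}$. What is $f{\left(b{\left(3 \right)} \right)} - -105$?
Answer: $\frac{526}{5} \approx 105.2$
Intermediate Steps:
$b{\left(P \right)} = \frac{-5 + P}{2 P}$
$f{\left(A \right)} = \frac{2 A}{-3 + A}$ ($f{\left(A \right)} = \frac{A + A}{A - 3} = \frac{2 A}{-3 + A}$)
$f{\left(b{\left(3 \right)} \right)} - -105 = \frac{2 \frac{-5 + 3}{2 \cdot 3}}{-3 + \frac{-5 + 3}{2 \cdot 3}} - -105 = \frac{2 \cdot \frac{1}{2} \cdot \frac{1}{3} \left(-2\right)}{-3 + \frac{1}{2} \cdot \frac{1}{3} \left(-2\right)} + 105 = 2 \left(- \frac{1}{3}\right) \frac{1}{-3 - \frac{1}{3}} + 105 = 2 \left(- \frac{1}{3}\right) \frac{1}{- \frac{10}{3}} + 105 = 2 \left(- \frac{1}{3}\right) \left(- \frac{3}{10}\right) + 105 = \frac{1}{5} + 105 = \frac{526}{5}$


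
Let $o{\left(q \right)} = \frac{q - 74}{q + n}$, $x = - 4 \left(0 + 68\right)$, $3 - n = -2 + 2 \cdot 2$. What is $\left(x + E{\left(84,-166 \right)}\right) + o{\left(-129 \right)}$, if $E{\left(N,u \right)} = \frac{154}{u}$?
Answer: $- \frac{2882735}{10624} \approx -271.34$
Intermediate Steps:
$n = 1$ ($n = 3 - \left(-2 + 2 \cdot 2\right) = 3 - \left(-2 + 4\right) = 3 - 2 = 1$)
$x = -272$ ($x = \left(-4\right) 68 = -272$)
$o{\left(q \right)} = \frac{-74 + q}{1 + q}$ ($o{\left(q \right)} = \frac{q - 74}{q + 1} = \frac{-74 + q}{1 + q}$)
$\left(x + E{\left(84,-166 \right)}\right) + o{\left(-129 \right)} = \left(-272 + \frac{154}{-166}\right) + \frac{-74 - 129}{1 - 129} = \left(-272 + 154 \left(- \frac{1}{166}\right)\right) + \frac{1}{-128} \left(-203\right) = \left(-272 - \frac{77}{83}\right) - - \frac{203}{128} = - \frac{22653}{83} + \frac{203}{128} = - \frac{2882735}{10624}$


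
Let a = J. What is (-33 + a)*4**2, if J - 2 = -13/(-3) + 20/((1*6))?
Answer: -1120/3 ≈ -373.33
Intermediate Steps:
J = 29/3 (J = 2 + (-13/(-3) + 20/((1*6))) = 2 + (-13*(-1/3) + 20/6) = 2 + (13/3 + 20*(1/6)) = 2 + (13/3 + 10/3) = 2 + 23/3 = 29/3 ≈ 9.6667)
a = 29/3 ≈ 9.6667
(-33 + a)*4**2 = (-33 + 29/3)*4**2 = -70/3*16 = -1120/3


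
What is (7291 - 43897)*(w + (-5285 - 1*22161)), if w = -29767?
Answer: 2094339078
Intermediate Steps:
(7291 - 43897)*(w + (-5285 - 1*22161)) = (7291 - 43897)*(-29767 + (-5285 - 1*22161)) = -36606*(-29767 + (-5285 - 22161)) = -36606*(-29767 - 27446) = -36606*(-57213) = 2094339078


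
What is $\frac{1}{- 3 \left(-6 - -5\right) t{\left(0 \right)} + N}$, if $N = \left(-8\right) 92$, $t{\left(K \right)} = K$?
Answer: $- \frac{1}{736} \approx -0.0013587$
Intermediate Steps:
$N = -736$
$\frac{1}{- 3 \left(-6 - -5\right) t{\left(0 \right)} + N} = \frac{1}{- 3 \left(-6 - -5\right) 0 - 736} = \frac{1}{- 3 \left(-6 + 5\right) 0 - 736} = \frac{1}{\left(-3\right) \left(-1\right) 0 - 736} = \frac{1}{3 \cdot 0 - 736} = \frac{1}{0 - 736} = \frac{1}{-736} = - \frac{1}{736}$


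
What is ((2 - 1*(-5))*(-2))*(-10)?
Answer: 140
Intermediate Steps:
((2 - 1*(-5))*(-2))*(-10) = ((2 + 5)*(-2))*(-10) = (7*(-2))*(-10) = -14*(-10) = 140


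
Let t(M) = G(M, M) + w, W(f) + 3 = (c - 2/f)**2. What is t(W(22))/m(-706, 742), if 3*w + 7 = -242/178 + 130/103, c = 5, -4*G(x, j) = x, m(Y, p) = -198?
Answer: 101700061/2635475832 ≈ 0.038589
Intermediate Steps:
G(x, j) = -x/4
w = -65062/27501 (w = -7/3 + (-242/178 + 130/103)/3 = -7/3 + (-242*1/178 + 130*(1/103))/3 = -7/3 + (-121/89 + 130/103)/3 = -7/3 + (1/3)*(-893/9167) = -7/3 - 893/27501 = -65062/27501 ≈ -2.3658)
W(f) = -3 + (5 - 2/f)**2
t(M) = -65062/27501 - M/4 (t(M) = -M/4 - 65062/27501 = -65062/27501 - M/4)
t(W(22))/m(-706, 742) = (-65062/27501 - (22 - 20/22 + 4/22**2)/4)/(-198) = (-65062/27501 - (22 - 20*1/22 + 4*(1/484))/4)*(-1/198) = (-65062/27501 - (22 - 10/11 + 1/121)/4)*(-1/198) = (-65062/27501 - 1/4*2553/121)*(-1/198) = (-65062/27501 - 2553/484)*(-1/198) = -101700061/13310484*(-1/198) = 101700061/2635475832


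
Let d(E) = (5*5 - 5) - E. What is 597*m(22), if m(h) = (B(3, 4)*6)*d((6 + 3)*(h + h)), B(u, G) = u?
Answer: -4040496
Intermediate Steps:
d(E) = 20 - E (d(E) = (25 - 5) - E = 20 - E)
m(h) = 360 - 324*h (m(h) = (3*6)*(20 - (6 + 3)*(h + h)) = 18*(20 - 9*2*h) = 18*(20 - 18*h) = 360 - 324*h)
597*m(22) = 597*(360 - 324*22) = 597*(360 - 7128) = 597*(-6768) = -4040496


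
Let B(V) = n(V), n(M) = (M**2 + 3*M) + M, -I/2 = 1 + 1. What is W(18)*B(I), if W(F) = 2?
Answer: 0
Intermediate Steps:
I = -4 (I = -2*(1 + 1) = -2*2 = -4)
n(M) = M**2 + 4*M
B(V) = V*(4 + V)
W(18)*B(I) = 2*(-4*(4 - 4)) = 2*(-4*0) = 2*0 = 0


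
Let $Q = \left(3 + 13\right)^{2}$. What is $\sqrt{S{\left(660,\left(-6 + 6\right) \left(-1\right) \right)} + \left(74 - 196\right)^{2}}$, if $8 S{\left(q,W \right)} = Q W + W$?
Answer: $122$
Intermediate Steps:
$Q = 256$ ($Q = 16^{2} = 256$)
$S{\left(q,W \right)} = \frac{257 W}{8}$ ($S{\left(q,W \right)} = \frac{256 W + W}{8} = \frac{257 W}{8}$)
$\sqrt{S{\left(660,\left(-6 + 6\right) \left(-1\right) \right)} + \left(74 - 196\right)^{2}} = \sqrt{\frac{257 \left(-6 + 6\right) \left(-1\right)}{8} + \left(74 - 196\right)^{2}} = \sqrt{\frac{257 \cdot 0 \left(-1\right)}{8} + \left(-122\right)^{2}} = \sqrt{\frac{257}{8} \cdot 0 + 14884} = \sqrt{0 + 14884} = \sqrt{14884} = 122$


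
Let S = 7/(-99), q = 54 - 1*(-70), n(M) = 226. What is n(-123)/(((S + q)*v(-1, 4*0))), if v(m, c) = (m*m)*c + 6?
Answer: 3729/12269 ≈ 0.30394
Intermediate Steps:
q = 124 (q = 54 + 70 = 124)
v(m, c) = 6 + c*m**2 (v(m, c) = m**2*c + 6 = c*m**2 + 6 = 6 + c*m**2)
S = -7/99 (S = 7*(-1/99) = -7/99 ≈ -0.070707)
n(-123)/(((S + q)*v(-1, 4*0))) = 226/(((-7/99 + 124)*(6 + (4*0)*(-1)**2))) = 226/((12269*(6 + 0*1)/99)) = 226/((12269*(6 + 0)/99)) = 226/(((12269/99)*6)) = 226/(24538/33) = 226*(33/24538) = 3729/12269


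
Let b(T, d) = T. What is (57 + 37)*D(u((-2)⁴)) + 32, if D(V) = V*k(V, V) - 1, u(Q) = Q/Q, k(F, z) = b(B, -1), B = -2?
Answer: -250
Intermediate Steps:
k(F, z) = -2
u(Q) = 1
D(V) = -1 - 2*V (D(V) = V*(-2) - 1 = -2*V - 1 = -1 - 2*V)
(57 + 37)*D(u((-2)⁴)) + 32 = (57 + 37)*(-1 - 2*1) + 32 = 94*(-1 - 2) + 32 = 94*(-3) + 32 = -282 + 32 = -250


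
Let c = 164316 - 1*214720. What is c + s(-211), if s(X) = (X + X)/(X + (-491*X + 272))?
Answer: -2612489935/51831 ≈ -50404.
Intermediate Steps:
c = -50404 (c = 164316 - 214720 = -50404)
s(X) = 2*X/(272 - 490*X) (s(X) = (2*X)/(X + (272 - 491*X)) = (2*X)/(272 - 490*X) = 2*X/(272 - 490*X))
c + s(-211) = -50404 - 1*(-211)/(-136 + 245*(-211)) = -50404 - 1*(-211)/(-136 - 51695) = -50404 - 1*(-211)/(-51831) = -50404 - 1*(-211)*(-1/51831) = -50404 - 211/51831 = -2612489935/51831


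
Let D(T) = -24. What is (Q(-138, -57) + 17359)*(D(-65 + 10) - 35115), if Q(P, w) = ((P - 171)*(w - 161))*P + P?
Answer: 326045469165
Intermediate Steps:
Q(P, w) = P + P*(-171 + P)*(-161 + w) (Q(P, w) = ((-171 + P)*(-161 + w))*P + P = P*(-171 + P)*(-161 + w) + P = P + P*(-171 + P)*(-161 + w))
(Q(-138, -57) + 17359)*(D(-65 + 10) - 35115) = (-138*(27532 - 171*(-57) - 161*(-138) - 138*(-57)) + 17359)*(-24 - 35115) = (-138*(27532 + 9747 + 22218 + 7866) + 17359)*(-35139) = (-138*67363 + 17359)*(-35139) = (-9296094 + 17359)*(-35139) = -9278735*(-35139) = 326045469165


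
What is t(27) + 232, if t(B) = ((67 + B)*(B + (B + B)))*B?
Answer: 205810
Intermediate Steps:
t(B) = 3*B**2*(67 + B) (t(B) = ((67 + B)*(B + 2*B))*B = ((67 + B)*(3*B))*B = (3*B*(67 + B))*B = 3*B**2*(67 + B))
t(27) + 232 = 3*27**2*(67 + 27) + 232 = 3*729*94 + 232 = 205578 + 232 = 205810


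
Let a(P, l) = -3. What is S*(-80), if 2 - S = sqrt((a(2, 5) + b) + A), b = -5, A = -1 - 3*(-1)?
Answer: -160 + 80*I*sqrt(6) ≈ -160.0 + 195.96*I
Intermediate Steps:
A = 2 (A = -1 + 3 = 2)
S = 2 - I*sqrt(6) (S = 2 - sqrt((-3 - 5) + 2) = 2 - sqrt(-8 + 2) = 2 - sqrt(-6) = 2 - I*sqrt(6) ≈ 2.0 - 2.4495*I)
S*(-80) = (2 - I*sqrt(6))*(-80) = -160 + 80*I*sqrt(6)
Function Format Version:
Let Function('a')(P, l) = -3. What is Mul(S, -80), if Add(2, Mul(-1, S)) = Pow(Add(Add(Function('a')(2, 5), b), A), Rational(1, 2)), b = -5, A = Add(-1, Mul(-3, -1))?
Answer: Add(-160, Mul(80, I, Pow(6, Rational(1, 2)))) ≈ Add(-160.00, Mul(195.96, I))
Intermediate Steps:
A = 2 (A = Add(-1, 3) = 2)
S = Add(2, Mul(-1, I, Pow(6, Rational(1, 2)))) (S = Add(2, Mul(-1, Pow(Add(Add(-3, -5), 2), Rational(1, 2)))) = Add(2, Mul(-1, Pow(Add(-8, 2), Rational(1, 2)))) = Add(2, Mul(-1, Pow(-6, Rational(1, 2)))) = Add(2, Mul(-1, Mul(I, Pow(6, Rational(1, 2))))) = Add(2, Mul(-1, I, Pow(6, Rational(1, 2)))) ≈ Add(2.0000, Mul(-2.4495, I)))
Mul(S, -80) = Mul(Add(2, Mul(-1, I, Pow(6, Rational(1, 2)))), -80) = Add(-160, Mul(80, I, Pow(6, Rational(1, 2))))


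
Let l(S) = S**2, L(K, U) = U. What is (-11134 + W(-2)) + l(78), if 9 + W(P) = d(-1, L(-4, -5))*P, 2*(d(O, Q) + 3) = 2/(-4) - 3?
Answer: -10099/2 ≈ -5049.5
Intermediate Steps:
d(O, Q) = -19/4 (d(O, Q) = -3 + (2/(-4) - 3)/2 = -3 + (2*(-1/4) - 3)/2 = -3 + (-1/2 - 3)/2 = -3 + (1/2)*(-7/2) = -3 - 7/4 = -19/4)
W(P) = -9 - 19*P/4
(-11134 + W(-2)) + l(78) = (-11134 + (-9 - 19/4*(-2))) + 78**2 = (-11134 + (-9 + 19/2)) + 6084 = (-11134 + 1/2) + 6084 = -22267/2 + 6084 = -10099/2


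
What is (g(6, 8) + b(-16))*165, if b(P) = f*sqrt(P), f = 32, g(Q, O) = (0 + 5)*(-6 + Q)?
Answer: 21120*I ≈ 21120.0*I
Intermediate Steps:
g(Q, O) = -30 + 5*Q (g(Q, O) = 5*(-6 + Q) = -30 + 5*Q)
b(P) = 32*sqrt(P)
(g(6, 8) + b(-16))*165 = ((-30 + 5*6) + 32*sqrt(-16))*165 = ((-30 + 30) + 32*(4*I))*165 = (0 + 128*I)*165 = (128*I)*165 = 21120*I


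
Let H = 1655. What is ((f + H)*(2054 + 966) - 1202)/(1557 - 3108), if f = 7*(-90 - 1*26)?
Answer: -2544658/1551 ≈ -1640.7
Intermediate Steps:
f = -812 (f = 7*(-90 - 26) = 7*(-116) = -812)
((f + H)*(2054 + 966) - 1202)/(1557 - 3108) = ((-812 + 1655)*(2054 + 966) - 1202)/(1557 - 3108) = (843*3020 - 1202)/(-1551) = (2545860 - 1202)*(-1/1551) = 2544658*(-1/1551) = -2544658/1551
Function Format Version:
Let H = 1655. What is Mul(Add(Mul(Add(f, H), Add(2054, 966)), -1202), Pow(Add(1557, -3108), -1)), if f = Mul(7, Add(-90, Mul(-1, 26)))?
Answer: Rational(-2544658, 1551) ≈ -1640.7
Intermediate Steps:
f = -812 (f = Mul(7, Add(-90, -26)) = Mul(7, -116) = -812)
Mul(Add(Mul(Add(f, H), Add(2054, 966)), -1202), Pow(Add(1557, -3108), -1)) = Mul(Add(Mul(Add(-812, 1655), Add(2054, 966)), -1202), Pow(Add(1557, -3108), -1)) = Mul(Add(Mul(843, 3020), -1202), Pow(-1551, -1)) = Mul(Add(2545860, -1202), Rational(-1, 1551)) = Mul(2544658, Rational(-1, 1551)) = Rational(-2544658, 1551)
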